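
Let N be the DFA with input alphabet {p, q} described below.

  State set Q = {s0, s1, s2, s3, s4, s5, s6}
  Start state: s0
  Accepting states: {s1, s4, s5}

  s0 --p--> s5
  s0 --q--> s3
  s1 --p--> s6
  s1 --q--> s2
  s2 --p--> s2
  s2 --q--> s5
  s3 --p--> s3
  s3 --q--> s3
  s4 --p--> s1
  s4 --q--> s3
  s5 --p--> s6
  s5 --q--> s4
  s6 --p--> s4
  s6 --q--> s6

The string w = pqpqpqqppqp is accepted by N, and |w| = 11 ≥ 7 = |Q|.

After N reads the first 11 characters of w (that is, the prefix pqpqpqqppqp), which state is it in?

s4

State sequence: s0 -p-> s5 -q-> s4 -p-> s1 -q-> s2 -p-> s2 -q-> s5 -q-> s4 -p-> s1 -p-> s6 -q-> s6 -p-> s4

After reading 11 characters, N is in state s4.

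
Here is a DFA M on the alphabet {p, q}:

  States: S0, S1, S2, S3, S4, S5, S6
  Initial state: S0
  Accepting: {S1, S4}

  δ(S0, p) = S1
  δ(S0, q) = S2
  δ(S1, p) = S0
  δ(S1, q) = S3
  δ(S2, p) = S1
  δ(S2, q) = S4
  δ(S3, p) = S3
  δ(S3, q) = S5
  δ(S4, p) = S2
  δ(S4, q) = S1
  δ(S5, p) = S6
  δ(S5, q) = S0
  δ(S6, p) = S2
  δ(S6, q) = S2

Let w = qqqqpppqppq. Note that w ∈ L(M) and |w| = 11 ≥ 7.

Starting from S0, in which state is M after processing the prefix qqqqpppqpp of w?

State sequence: S0 -q-> S2 -q-> S4 -q-> S1 -q-> S3 -p-> S3 -p-> S3 -p-> S3 -q-> S5 -p-> S6 -p-> S2

After reading 10 characters, M is in state S2.

S2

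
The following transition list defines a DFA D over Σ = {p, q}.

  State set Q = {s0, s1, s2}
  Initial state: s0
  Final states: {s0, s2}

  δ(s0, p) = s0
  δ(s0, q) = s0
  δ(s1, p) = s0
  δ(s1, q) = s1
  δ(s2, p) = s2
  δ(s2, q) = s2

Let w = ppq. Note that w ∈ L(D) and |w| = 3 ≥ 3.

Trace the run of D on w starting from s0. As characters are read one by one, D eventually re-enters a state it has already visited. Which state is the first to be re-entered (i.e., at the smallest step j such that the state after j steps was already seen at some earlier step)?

Run of D on w = p p q:
  step 0: s0  (start)
  step 1: s0  (read p: s0→s0)   ← first repeat (s0 seen earlier)
  step 2: s0  (read p: s0→s0)
  step 3: s0  (read q: s0→s0)

The earliest repeat is at step j = 1: D is in s0, which it already visited at step i = 0.

s0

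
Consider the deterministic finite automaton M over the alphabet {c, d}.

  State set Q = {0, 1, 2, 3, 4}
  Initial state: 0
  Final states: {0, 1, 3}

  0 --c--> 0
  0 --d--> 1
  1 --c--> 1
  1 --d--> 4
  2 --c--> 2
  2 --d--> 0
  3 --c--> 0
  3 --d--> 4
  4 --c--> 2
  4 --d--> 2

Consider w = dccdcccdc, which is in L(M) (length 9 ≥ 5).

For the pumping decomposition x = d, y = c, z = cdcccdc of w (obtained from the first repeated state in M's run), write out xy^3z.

xy^3z = d·c·c·c·cdcccdc = dccccdcccdc.
Reading y = c takes M from 1 back to 1, so after x·y·y·y the machine is still in 1, and z then leads to the accepting state 0. Hence dccccdcccdc ∈ L(M).

dccccdcccdc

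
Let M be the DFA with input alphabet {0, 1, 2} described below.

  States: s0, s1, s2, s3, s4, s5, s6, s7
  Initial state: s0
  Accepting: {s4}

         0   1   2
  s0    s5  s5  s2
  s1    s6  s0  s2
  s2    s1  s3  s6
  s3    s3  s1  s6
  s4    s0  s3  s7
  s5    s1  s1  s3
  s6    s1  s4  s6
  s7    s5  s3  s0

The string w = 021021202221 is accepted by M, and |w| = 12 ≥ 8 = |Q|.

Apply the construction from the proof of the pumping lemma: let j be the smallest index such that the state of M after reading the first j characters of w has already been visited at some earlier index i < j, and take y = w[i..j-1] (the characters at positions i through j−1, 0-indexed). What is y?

Run of M on w = 0 2 1 0 2 1 2 0 2 2 2 1:
  step 0: s0  (start)
  step 1: s5  (read 0: s0→s5)
  step 2: s3  (read 2: s5→s3)
  step 3: s1  (read 1: s3→s1)
  step 4: s6  (read 0: s1→s6)
  step 5: s6  (read 2: s6→s6)   ← first repeat (s6 seen earlier)
  step 6: s4  (read 1: s6→s4)
  step 7: s7  (read 2: s4→s7)
  step 8: s5  (read 0: s7→s5)
  step 9: s3  (read 2: s5→s3)
  step 10: s6  (read 2: s3→s6)
  step 11: s6  (read 2: s6→s6)
  step 12: s4  (read 1: s6→s4)

So i = 4, j = 5, giving x = w[0:4] = 0210, y = w[4:5] = 2, z = w[5:12] = 1202221.
Check: |xy| = 5 ≤ 8 and |y| = 1 ≥ 1. Reading y takes M from s6 back to s6, so every xyⁱz is accepted.

2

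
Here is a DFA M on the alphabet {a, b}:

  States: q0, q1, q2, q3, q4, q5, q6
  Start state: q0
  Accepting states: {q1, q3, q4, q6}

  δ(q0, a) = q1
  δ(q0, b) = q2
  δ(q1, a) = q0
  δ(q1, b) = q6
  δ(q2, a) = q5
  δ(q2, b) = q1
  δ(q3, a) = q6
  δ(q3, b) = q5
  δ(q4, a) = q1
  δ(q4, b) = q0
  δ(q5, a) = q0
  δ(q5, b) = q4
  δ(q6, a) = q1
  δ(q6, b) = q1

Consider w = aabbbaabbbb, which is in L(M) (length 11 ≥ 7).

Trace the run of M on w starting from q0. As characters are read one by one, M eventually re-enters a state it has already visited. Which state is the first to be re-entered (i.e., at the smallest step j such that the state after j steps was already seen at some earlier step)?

State sequence: q0 -a-> q1 -a-> q0 -b-> q2 -b-> q1 -b-> q6 -a-> q1 -a-> q0 -b-> q2 -b-> q1 -b-> q6 -b-> q1
First repeat at step 2: q0 was already visited.

The earliest repeat is at step j = 2: M is in q0, which it already visited at step i = 0.
Pumping length from the standard proof: p = 7 (the number of states). The repeated state found above gives |xy| = j ≤ 7 and |y| = j − i ≥ 1.

q0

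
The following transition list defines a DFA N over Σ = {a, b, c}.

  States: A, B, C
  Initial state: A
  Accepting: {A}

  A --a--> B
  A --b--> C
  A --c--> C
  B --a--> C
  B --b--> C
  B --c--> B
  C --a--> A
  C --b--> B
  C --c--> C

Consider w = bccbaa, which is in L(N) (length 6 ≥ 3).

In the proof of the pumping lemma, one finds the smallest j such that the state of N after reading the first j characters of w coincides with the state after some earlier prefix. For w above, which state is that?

C

State sequence: A -b-> C -c-> C -c-> C -b-> B -a-> C -a-> A
First repeat at step 2: C was already visited.

The earliest repeat is at step j = 2: N is in C, which it already visited at step i = 1.
Since N has 3 states, any run of length ≥ 3 visits 3+1 states, so by pigeonhole some state repeats within the first 3 steps — that repeat gives the pumpable loop.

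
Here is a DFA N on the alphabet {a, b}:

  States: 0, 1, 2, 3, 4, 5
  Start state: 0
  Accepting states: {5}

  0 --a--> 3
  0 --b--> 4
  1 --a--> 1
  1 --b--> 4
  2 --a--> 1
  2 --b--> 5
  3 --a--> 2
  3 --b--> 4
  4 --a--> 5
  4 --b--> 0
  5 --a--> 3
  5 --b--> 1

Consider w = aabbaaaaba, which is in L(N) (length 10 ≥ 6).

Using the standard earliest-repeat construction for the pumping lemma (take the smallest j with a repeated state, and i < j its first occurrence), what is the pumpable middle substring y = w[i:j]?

a

State sequence: 0 -a-> 3 -a-> 2 -b-> 5 -b-> 1 -a-> 1 -a-> 1 -a-> 1 -a-> 1 -b-> 4 -a-> 5
First repeat at step 5: 1 was already visited.

So i = 4, j = 5, giving x = w[0:4] = aabb, y = w[4:5] = a, z = w[5:10] = aaaba.
Check: |xy| = 5 ≤ 6 and |y| = 1 ≥ 1. Reading y takes N from 1 back to 1, so every xyⁱz is accepted.
The DFA has 6 states, so the proof of the pumping lemma guarantees a repeated state among the first 6+1 visited; the segment between the two visits is the pumpable y.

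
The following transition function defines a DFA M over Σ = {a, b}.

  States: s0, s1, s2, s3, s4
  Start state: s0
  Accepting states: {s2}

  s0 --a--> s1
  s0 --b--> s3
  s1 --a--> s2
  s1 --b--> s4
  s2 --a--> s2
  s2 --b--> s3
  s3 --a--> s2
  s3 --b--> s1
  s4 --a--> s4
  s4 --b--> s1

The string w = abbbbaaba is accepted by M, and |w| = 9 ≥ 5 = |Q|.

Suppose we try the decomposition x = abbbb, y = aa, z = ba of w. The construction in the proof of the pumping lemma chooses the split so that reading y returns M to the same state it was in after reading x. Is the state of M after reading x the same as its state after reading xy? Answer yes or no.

Run of M on the first 7 characters of w = a b b b b a a:
  step 0: s0  (start)
  step 1: s1  (read a: s0→s1)
  step 2: s4  (read b: s1→s4)
  step 3: s1  (read b: s4→s1)
  step 4: s4  (read b: s1→s4)
  step 5: s1  (read b: s4→s1)
  step 6: s2  (read a: s1→s2)
  step 7: s2  (read a: s2→s2)

After x (step 5): s1. After xy (step 7): s2.
They differ (s1 ≠ s2), so y is not a cycle from the state after x; this split is not the one the pumping-lemma construction produces, and pumping y need not keep the string in L(M).

no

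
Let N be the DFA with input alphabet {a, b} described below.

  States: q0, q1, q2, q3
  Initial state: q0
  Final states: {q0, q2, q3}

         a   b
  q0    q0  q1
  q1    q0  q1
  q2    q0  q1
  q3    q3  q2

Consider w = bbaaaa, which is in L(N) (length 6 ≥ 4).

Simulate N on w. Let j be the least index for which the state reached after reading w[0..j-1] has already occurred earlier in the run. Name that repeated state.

q1

State sequence: q0 -b-> q1 -b-> q1 -a-> q0 -a-> q0 -a-> q0 -a-> q0
First repeat at step 2: q1 was already visited.

The earliest repeat is at step j = 2: N is in q1, which it already visited at step i = 1.
Since N has 4 states, any run of length ≥ 4 visits 4+1 states, so by pigeonhole some state repeats within the first 4 steps — that repeat gives the pumpable loop.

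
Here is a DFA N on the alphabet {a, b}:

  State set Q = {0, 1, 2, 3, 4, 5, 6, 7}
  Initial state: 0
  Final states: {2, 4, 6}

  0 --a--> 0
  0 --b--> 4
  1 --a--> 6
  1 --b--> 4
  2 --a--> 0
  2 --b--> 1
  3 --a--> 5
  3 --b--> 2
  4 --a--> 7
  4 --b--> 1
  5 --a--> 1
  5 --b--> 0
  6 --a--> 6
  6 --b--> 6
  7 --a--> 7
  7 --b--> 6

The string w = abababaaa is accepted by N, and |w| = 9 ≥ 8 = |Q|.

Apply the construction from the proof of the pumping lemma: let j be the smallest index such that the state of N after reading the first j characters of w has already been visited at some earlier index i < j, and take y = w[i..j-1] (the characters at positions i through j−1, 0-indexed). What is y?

a

State sequence: 0 -a-> 0 -b-> 4 -a-> 7 -b-> 6 -a-> 6 -b-> 6 -a-> 6 -a-> 6 -a-> 6
First repeat at step 1: 0 was already visited.

So i = 0, j = 1, giving x = w[0:0] = ε, y = w[0:1] = a, z = w[1:9] = bababaaa.
Check: |xy| = 1 ≤ 8 and |y| = 1 ≥ 1. Reading y takes N from 0 back to 0, so every xyⁱz is accepted.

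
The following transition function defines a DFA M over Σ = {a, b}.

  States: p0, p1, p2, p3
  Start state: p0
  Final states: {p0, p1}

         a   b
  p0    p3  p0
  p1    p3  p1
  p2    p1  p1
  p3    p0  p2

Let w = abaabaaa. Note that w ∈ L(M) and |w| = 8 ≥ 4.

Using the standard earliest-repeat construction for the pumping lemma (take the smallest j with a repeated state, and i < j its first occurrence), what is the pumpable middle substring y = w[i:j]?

baa

State sequence: p0 -a-> p3 -b-> p2 -a-> p1 -a-> p3 -b-> p2 -a-> p1 -a-> p3 -a-> p0
First repeat at step 4: p3 was already visited.

So i = 1, j = 4, giving x = w[0:1] = a, y = w[1:4] = baa, z = w[4:8] = baaa.
Check: |xy| = 4 ≤ 4 and |y| = 3 ≥ 1. Reading y takes M from p3 back to p3, so every xyⁱz is accepted.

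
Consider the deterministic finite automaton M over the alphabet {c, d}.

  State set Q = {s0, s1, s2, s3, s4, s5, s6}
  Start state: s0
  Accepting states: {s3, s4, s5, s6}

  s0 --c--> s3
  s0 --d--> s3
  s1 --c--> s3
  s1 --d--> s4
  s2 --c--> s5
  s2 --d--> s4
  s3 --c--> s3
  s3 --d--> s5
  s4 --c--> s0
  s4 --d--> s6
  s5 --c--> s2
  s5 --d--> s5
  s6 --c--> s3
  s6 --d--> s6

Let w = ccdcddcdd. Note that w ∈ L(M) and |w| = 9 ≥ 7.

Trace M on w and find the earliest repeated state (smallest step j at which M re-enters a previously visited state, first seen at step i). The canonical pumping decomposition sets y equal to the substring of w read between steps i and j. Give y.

c

State sequence: s0 -c-> s3 -c-> s3 -d-> s5 -c-> s2 -d-> s4 -d-> s6 -c-> s3 -d-> s5 -d-> s5
First repeat at step 2: s3 was already visited.

So i = 1, j = 2, giving x = w[0:1] = c, y = w[1:2] = c, z = w[2:9] = dcddcdd.
Check: |xy| = 2 ≤ 7 and |y| = 1 ≥ 1. Reading y takes M from s3 back to s3, so every xyⁱz is accepted.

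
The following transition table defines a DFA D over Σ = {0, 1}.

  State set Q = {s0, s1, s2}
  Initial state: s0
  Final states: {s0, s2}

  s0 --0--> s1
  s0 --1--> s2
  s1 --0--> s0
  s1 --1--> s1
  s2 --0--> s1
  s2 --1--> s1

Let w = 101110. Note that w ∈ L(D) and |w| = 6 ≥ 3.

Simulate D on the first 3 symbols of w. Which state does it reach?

State sequence: s0 -1-> s2 -0-> s1 -1-> s1

After reading 3 characters, D is in state s1.

s1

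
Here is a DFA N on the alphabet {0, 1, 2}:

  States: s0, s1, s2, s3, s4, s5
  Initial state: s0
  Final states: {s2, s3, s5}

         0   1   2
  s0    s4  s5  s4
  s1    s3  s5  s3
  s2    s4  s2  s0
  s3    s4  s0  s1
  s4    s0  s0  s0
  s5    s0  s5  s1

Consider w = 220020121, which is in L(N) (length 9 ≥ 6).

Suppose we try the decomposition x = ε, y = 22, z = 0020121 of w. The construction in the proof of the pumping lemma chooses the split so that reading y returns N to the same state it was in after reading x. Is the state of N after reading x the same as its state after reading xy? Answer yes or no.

State sequence: s0 -2-> s4 -2-> s0

After x (step 0): s0. After xy (step 2): s0.
They match, so y = 22 drives N around a cycle from s0 back to itself; pumping y any number of times keeps N in s0 before reading z, and xyⁱz ∈ L(N) for every i ≥ 0.

yes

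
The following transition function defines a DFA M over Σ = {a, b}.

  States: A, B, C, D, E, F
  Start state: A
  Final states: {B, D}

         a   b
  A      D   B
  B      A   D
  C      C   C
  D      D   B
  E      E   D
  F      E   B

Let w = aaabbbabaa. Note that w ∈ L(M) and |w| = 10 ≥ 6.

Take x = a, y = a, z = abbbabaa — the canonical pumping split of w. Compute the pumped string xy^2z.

xy^2z = a·a·a·abbbabaa = aaaabbbabaa.
Reading y = a takes M from D back to D, so after x·y·y the machine is still in D, and z then leads to the accepting state D. Hence aaaabbbabaa ∈ L(M).

aaaabbbabaa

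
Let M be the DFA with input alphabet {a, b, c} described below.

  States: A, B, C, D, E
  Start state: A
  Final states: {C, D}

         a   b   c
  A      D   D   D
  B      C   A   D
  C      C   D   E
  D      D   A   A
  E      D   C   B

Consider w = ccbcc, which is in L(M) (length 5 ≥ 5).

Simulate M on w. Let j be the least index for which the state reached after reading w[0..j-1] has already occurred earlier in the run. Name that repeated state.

Run of M on w = c c b c c:
  step 0: A  (start)
  step 1: D  (read c: A→D)
  step 2: A  (read c: D→A)   ← first repeat (A seen earlier)
  step 3: D  (read b: A→D)
  step 4: A  (read c: D→A)
  step 5: D  (read c: A→D)

The earliest repeat is at step j = 2: M is in A, which it already visited at step i = 0.
Since M has 5 states, any run of length ≥ 5 visits 5+1 states, so by pigeonhole some state repeats within the first 5 steps — that repeat gives the pumpable loop.

A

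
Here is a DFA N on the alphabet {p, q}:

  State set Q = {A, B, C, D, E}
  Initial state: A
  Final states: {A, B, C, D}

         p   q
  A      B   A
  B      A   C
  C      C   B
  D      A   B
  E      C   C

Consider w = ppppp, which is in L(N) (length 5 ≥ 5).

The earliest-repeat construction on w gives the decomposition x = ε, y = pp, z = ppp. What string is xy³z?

ppppppppp

xy^3z = ε·pp·pp·pp·ppp = ppppppppp.
Reading y = pp takes N from A back to A, so after x·y·y·y the machine is still in A, and z then leads to the accepting state B. Hence ppppppppp ∈ L(N).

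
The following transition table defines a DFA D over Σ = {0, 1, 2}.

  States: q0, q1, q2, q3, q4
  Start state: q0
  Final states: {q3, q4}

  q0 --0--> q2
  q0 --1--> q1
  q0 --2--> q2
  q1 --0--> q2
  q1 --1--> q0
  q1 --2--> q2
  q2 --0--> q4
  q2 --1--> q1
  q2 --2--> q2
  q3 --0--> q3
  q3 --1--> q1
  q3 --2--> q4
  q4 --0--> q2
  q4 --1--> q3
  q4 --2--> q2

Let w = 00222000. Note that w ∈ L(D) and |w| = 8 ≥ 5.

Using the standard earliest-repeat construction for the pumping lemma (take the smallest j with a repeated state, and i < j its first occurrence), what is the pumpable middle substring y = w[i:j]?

02

State sequence: q0 -0-> q2 -0-> q4 -2-> q2 -2-> q2 -2-> q2 -0-> q4 -0-> q2 -0-> q4
First repeat at step 3: q2 was already visited.

So i = 1, j = 3, giving x = w[0:1] = 0, y = w[1:3] = 02, z = w[3:8] = 22000.
Check: |xy| = 3 ≤ 5 and |y| = 2 ≥ 1. Reading y takes D from q2 back to q2, so every xyⁱz is accepted.
The DFA has 5 states, so the proof of the pumping lemma guarantees a repeated state among the first 5+1 visited; the segment between the two visits is the pumpable y.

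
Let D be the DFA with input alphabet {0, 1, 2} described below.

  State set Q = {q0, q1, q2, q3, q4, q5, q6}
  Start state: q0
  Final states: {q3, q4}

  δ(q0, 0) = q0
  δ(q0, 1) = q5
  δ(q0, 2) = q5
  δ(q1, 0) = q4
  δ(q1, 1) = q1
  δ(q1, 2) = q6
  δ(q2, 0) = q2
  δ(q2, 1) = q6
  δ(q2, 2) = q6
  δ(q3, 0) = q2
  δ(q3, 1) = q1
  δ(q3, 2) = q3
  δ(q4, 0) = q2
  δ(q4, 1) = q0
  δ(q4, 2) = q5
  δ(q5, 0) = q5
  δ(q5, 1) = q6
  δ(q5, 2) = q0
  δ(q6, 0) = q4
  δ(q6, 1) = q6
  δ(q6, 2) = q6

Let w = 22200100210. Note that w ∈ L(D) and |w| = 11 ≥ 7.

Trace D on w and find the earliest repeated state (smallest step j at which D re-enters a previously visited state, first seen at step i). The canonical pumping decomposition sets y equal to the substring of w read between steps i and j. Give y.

22

State sequence: q0 -2-> q5 -2-> q0 -2-> q5 -0-> q5 -0-> q5 -1-> q6 -0-> q4 -0-> q2 -2-> q6 -1-> q6 -0-> q4
First repeat at step 2: q0 was already visited.

So i = 0, j = 2, giving x = w[0:0] = ε, y = w[0:2] = 22, z = w[2:11] = 200100210.
Check: |xy| = 2 ≤ 7 and |y| = 2 ≥ 1. Reading y takes D from q0 back to q0, so every xyⁱz is accepted.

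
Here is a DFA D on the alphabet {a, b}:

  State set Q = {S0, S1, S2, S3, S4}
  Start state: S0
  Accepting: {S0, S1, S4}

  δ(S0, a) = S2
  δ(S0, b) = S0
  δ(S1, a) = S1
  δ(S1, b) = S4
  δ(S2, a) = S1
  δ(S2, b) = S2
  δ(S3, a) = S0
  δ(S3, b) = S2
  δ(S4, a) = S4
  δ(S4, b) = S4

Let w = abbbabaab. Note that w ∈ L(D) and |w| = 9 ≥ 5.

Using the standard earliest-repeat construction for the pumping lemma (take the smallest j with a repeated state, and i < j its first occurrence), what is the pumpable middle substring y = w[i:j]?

b

State sequence: S0 -a-> S2 -b-> S2 -b-> S2 -b-> S2 -a-> S1 -b-> S4 -a-> S4 -a-> S4 -b-> S4
First repeat at step 2: S2 was already visited.

So i = 1, j = 2, giving x = w[0:1] = a, y = w[1:2] = b, z = w[2:9] = bbabaab.
Check: |xy| = 2 ≤ 5 and |y| = 1 ≥ 1. Reading y takes D from S2 back to S2, so every xyⁱz is accepted.
Since D has 5 states, any run of length ≥ 5 visits 5+1 states, so by pigeonhole some state repeats within the first 5 steps — that repeat gives the pumpable loop.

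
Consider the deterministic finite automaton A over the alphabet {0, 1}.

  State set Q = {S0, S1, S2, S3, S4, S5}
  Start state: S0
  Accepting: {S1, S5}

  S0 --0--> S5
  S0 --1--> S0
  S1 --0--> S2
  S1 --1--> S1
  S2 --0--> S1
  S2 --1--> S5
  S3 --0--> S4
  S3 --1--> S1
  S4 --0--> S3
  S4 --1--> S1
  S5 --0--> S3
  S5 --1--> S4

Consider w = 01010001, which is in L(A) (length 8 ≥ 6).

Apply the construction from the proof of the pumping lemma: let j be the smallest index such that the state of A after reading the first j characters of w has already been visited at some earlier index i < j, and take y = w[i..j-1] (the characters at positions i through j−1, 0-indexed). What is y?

00

Run of A on w = 0 1 0 1 0 0 0 1:
  step 0: S0  (start)
  step 1: S5  (read 0: S0→S5)
  step 2: S4  (read 1: S5→S4)
  step 3: S3  (read 0: S4→S3)
  step 4: S1  (read 1: S3→S1)
  step 5: S2  (read 0: S1→S2)
  step 6: S1  (read 0: S2→S1)   ← first repeat (S1 seen earlier)
  step 7: S2  (read 0: S1→S2)
  step 8: S5  (read 1: S2→S5)

So i = 4, j = 6, giving x = w[0:4] = 0101, y = w[4:6] = 00, z = w[6:8] = 01.
Check: |xy| = 6 ≤ 6 and |y| = 2 ≥ 1. Reading y takes A from S1 back to S1, so every xyⁱz is accepted.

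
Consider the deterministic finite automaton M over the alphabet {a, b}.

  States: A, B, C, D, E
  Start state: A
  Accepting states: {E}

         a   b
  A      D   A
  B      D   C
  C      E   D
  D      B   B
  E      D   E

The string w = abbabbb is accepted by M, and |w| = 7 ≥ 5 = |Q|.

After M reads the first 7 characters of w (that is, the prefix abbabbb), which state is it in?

E

Run of M on the first 7 characters of w = a b b a b b b:
  step 0: A  (start)
  step 1: D  (read a: A→D)
  step 2: B  (read b: D→B)
  step 3: C  (read b: B→C)
  step 4: E  (read a: C→E)
  step 5: E  (read b: E→E)
  step 6: E  (read b: E→E)
  step 7: E  (read b: E→E)

After reading 7 characters, M is in state E.
(This kind of state-tracing is the core of the pumping-lemma construction: with 5 states, pigeonhole forces a repeat within the first 5 steps.)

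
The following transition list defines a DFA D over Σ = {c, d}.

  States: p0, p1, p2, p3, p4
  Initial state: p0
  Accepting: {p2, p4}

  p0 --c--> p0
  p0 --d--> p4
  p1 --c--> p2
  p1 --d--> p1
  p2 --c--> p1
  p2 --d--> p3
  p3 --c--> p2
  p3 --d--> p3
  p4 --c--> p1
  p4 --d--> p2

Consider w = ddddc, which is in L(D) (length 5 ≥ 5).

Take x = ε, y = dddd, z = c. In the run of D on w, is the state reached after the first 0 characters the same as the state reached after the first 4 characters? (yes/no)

State sequence: p0 -d-> p4 -d-> p2 -d-> p3 -d-> p3

After x (step 0): p0. After xy (step 4): p3.
They differ (p0 ≠ p3), so y is not a cycle from the state after x; this split is not the one the pumping-lemma construction produces, and pumping y need not keep the string in L(D).

no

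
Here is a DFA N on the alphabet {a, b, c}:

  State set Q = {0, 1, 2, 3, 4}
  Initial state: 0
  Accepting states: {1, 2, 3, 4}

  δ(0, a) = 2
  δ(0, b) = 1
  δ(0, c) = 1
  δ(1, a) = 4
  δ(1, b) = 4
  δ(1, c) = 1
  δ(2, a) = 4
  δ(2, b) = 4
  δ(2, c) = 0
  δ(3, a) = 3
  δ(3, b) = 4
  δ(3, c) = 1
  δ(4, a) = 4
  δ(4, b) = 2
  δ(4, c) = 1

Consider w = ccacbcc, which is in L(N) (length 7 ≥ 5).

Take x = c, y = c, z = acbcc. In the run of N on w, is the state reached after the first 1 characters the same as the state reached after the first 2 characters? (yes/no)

yes

Run of N on the first 2 characters of w = c c:
  step 0: 0  (start)
  step 1: 1  (read c: 0→1)
  step 2: 1  (read c: 1→1)

After x (step 1): 1. After xy (step 2): 1.
They match, so y = c drives N around a cycle from 1 back to itself; pumping y any number of times keeps N in 1 before reading z, and xyⁱz ∈ L(N) for every i ≥ 0.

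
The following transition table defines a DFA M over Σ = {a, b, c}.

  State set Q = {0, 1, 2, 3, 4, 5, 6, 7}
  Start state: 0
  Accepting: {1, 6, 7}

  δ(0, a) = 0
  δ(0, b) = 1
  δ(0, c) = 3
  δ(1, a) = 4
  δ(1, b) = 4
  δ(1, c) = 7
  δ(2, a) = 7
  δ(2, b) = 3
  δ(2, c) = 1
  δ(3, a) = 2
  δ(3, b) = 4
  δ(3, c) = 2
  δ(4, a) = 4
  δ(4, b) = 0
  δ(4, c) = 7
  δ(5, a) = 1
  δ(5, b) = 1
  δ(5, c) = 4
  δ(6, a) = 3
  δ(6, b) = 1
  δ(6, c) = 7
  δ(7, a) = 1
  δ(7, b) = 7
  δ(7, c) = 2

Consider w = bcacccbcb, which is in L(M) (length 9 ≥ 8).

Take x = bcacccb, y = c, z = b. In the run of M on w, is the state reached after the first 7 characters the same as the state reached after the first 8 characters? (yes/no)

State sequence: 0 -b-> 1 -c-> 7 -a-> 1 -c-> 7 -c-> 2 -c-> 1 -b-> 4 -c-> 7

After x (step 7): 4. After xy (step 8): 7.
They differ (4 ≠ 7), so y is not a cycle from the state after x; this split is not the one the pumping-lemma construction produces, and pumping y need not keep the string in L(M).

no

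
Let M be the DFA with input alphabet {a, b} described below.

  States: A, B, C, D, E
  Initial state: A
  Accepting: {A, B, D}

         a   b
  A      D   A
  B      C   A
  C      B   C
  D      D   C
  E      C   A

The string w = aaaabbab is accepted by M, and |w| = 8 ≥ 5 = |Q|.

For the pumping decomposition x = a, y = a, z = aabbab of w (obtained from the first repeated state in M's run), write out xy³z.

aaaaaabbab

xy^3z = a·a·a·a·aabbab = aaaaaabbab.
Reading y = a takes M from D back to D, so after x·y·y·y the machine is still in D, and z then leads to the accepting state A. Hence aaaaaabbab ∈ L(M).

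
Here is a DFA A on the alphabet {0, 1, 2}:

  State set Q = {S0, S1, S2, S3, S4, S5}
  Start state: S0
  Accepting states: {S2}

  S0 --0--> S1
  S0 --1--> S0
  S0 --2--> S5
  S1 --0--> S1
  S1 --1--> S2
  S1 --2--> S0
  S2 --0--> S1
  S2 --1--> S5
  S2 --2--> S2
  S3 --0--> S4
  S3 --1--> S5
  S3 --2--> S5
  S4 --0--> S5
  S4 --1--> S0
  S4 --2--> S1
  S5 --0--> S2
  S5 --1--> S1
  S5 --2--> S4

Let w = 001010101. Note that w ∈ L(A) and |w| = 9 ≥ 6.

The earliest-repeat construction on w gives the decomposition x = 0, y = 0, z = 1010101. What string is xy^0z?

01010101

xy⁰z = xz = 0·1010101 = 01010101.
Reading y = 0 takes A from S1 back to S1, so after x the machine is still in S1, and z then leads to the accepting state S2. Hence 01010101 ∈ L(A).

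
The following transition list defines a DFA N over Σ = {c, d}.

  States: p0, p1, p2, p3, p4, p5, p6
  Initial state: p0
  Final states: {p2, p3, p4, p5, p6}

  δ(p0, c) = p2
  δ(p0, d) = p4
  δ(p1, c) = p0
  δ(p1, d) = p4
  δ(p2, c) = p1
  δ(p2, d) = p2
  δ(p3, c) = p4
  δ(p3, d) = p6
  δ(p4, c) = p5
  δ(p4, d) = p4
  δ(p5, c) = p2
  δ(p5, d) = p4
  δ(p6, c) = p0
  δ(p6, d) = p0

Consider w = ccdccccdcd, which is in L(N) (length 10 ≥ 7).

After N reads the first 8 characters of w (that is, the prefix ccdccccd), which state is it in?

State sequence: p0 -c-> p2 -c-> p1 -d-> p4 -c-> p5 -c-> p2 -c-> p1 -c-> p0 -d-> p4

After reading 8 characters, N is in state p4.

p4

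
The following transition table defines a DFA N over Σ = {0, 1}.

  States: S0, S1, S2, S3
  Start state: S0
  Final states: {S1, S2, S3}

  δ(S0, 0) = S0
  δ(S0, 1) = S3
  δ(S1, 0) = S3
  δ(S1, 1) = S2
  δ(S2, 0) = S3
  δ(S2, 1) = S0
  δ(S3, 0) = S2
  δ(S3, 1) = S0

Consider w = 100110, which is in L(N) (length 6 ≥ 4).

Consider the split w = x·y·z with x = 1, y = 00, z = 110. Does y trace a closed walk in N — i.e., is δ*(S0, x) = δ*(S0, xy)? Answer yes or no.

State sequence: S0 -1-> S3 -0-> S2 -0-> S3

After x (step 1): S3. After xy (step 3): S3.
They match, so y = 00 drives N around a cycle from S3 back to itself; pumping y any number of times keeps N in S3 before reading z, and xyⁱz ∈ L(N) for every i ≥ 0.

yes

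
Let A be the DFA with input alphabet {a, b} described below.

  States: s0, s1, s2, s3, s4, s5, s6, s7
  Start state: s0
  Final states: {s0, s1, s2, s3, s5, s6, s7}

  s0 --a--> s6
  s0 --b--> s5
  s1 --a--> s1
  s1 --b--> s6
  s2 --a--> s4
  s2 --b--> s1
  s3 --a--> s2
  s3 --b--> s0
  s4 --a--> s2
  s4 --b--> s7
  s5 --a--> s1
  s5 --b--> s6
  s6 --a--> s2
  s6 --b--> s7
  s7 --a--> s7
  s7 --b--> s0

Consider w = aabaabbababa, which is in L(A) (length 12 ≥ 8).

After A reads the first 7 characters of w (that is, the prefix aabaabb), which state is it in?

State sequence: s0 -a-> s6 -a-> s2 -b-> s1 -a-> s1 -a-> s1 -b-> s6 -b-> s7

After reading 7 characters, A is in state s7.
(This kind of state-tracing is the core of the pumping-lemma construction: with 8 states, pigeonhole forces a repeat within the first 8 steps.)

s7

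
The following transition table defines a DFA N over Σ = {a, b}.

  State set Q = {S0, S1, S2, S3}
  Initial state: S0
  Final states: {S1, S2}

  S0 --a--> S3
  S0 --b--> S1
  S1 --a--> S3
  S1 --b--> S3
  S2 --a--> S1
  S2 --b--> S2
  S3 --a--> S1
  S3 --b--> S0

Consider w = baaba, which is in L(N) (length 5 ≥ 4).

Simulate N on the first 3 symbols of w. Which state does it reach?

Run of N on the first 3 characters of w = b a a:
  step 0: S0  (start)
  step 1: S1  (read b: S0→S1)
  step 2: S3  (read a: S1→S3)
  step 3: S1  (read a: S3→S1)

After reading 3 characters, N is in state S1.
(This kind of state-tracing is the core of the pumping-lemma construction: with 4 states, pigeonhole forces a repeat within the first 4 steps.)

S1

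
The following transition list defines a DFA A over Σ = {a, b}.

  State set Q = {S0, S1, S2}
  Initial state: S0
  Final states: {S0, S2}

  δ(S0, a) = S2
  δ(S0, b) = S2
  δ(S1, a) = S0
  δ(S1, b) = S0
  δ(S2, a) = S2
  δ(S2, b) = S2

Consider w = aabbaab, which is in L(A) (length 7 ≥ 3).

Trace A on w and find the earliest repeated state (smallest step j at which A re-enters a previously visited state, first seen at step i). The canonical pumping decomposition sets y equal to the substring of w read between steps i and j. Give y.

a

Run of A on w = a a b b a a b:
  step 0: S0  (start)
  step 1: S2  (read a: S0→S2)
  step 2: S2  (read a: S2→S2)   ← first repeat (S2 seen earlier)
  step 3: S2  (read b: S2→S2)
  step 4: S2  (read b: S2→S2)
  step 5: S2  (read a: S2→S2)
  step 6: S2  (read a: S2→S2)
  step 7: S2  (read b: S2→S2)

So i = 1, j = 2, giving x = w[0:1] = a, y = w[1:2] = a, z = w[2:7] = bbaab.
Check: |xy| = 2 ≤ 3 and |y| = 1 ≥ 1. Reading y takes A from S2 back to S2, so every xyⁱz is accepted.
With |Q| = 3, pigeonhole forces a state repeat no later than step 3; the substring read between the first and second visits to that state can be pumped.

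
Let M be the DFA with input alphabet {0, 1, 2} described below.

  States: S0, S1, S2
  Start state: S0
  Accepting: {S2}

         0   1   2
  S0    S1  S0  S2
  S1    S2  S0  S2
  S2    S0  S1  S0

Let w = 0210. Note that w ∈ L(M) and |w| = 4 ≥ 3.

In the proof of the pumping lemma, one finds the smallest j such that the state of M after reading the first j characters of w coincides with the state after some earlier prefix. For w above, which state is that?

S1

State sequence: S0 -0-> S1 -2-> S2 -1-> S1 -0-> S2
First repeat at step 3: S1 was already visited.

The earliest repeat is at step j = 3: M is in S1, which it already visited at step i = 1.
Pumping length from the standard proof: p = 3 (the number of states). The repeated state found above gives |xy| = j ≤ 3 and |y| = j − i ≥ 1.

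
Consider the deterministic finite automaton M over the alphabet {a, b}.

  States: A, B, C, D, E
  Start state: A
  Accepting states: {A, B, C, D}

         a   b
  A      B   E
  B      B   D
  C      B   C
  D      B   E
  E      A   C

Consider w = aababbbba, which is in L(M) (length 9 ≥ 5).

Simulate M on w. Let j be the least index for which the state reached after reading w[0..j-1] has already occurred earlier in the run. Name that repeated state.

State sequence: A -a-> B -a-> B -b-> D -a-> B -b-> D -b-> E -b-> C -b-> C -a-> B
First repeat at step 2: B was already visited.

The earliest repeat is at step j = 2: M is in B, which it already visited at step i = 1.

B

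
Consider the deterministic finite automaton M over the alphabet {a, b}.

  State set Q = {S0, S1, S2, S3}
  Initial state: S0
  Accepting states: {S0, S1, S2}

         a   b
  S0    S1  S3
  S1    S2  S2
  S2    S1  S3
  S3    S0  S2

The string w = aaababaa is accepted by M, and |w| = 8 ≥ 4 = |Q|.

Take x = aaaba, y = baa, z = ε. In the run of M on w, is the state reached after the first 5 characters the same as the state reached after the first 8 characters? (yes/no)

no

State sequence: S0 -a-> S1 -a-> S2 -a-> S1 -b-> S2 -a-> S1 -b-> S2 -a-> S1 -a-> S2

After x (step 5): S1. After xy (step 8): S2.
They differ (S1 ≠ S2), so y is not a cycle from the state after x; this split is not the one the pumping-lemma construction produces, and pumping y need not keep the string in L(M).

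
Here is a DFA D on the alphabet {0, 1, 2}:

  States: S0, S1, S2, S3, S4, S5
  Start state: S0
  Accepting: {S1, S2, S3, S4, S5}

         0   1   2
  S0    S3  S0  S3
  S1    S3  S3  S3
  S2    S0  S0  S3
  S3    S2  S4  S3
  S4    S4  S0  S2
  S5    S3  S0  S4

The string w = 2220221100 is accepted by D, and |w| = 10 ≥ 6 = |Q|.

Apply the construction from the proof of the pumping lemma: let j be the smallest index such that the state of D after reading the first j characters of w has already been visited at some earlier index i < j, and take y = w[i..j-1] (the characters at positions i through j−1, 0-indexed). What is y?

2

State sequence: S0 -2-> S3 -2-> S3 -2-> S3 -0-> S2 -2-> S3 -2-> S3 -1-> S4 -1-> S0 -0-> S3 -0-> S2
First repeat at step 2: S3 was already visited.

So i = 1, j = 2, giving x = w[0:1] = 2, y = w[1:2] = 2, z = w[2:10] = 20221100.
Check: |xy| = 2 ≤ 6 and |y| = 1 ≥ 1. Reading y takes D from S3 back to S3, so every xyⁱz is accepted.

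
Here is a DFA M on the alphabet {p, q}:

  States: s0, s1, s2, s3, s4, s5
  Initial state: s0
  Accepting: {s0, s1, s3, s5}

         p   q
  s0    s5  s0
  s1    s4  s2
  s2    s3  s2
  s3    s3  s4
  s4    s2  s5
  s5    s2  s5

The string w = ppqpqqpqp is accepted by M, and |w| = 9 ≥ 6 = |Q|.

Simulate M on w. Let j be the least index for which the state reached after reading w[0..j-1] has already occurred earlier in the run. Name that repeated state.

s2

Run of M on w = p p q p q q p q p:
  step 0: s0  (start)
  step 1: s5  (read p: s0→s5)
  step 2: s2  (read p: s5→s2)
  step 3: s2  (read q: s2→s2)   ← first repeat (s2 seen earlier)
  step 4: s3  (read p: s2→s3)
  step 5: s4  (read q: s3→s4)
  step 6: s5  (read q: s4→s5)
  step 7: s2  (read p: s5→s2)
  step 8: s2  (read q: s2→s2)
  step 9: s3  (read p: s2→s3)

The earliest repeat is at step j = 3: M is in s2, which it already visited at step i = 2.
Pumping length from the standard proof: p = 6 (the number of states). The repeated state found above gives |xy| = j ≤ 6 and |y| = j − i ≥ 1.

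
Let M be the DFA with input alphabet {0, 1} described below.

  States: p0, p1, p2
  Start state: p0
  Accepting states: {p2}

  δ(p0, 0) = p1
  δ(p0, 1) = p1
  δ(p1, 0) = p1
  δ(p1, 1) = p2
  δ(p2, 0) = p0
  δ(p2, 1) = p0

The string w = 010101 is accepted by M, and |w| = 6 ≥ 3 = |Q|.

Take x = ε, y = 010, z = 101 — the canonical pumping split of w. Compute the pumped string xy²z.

010010101

xy^2z = ε·010·010·101 = 010010101.
Reading y = 010 takes M from p0 back to p0, so after x·y·y the machine is still in p0, and z then leads to the accepting state p2. Hence 010010101 ∈ L(M).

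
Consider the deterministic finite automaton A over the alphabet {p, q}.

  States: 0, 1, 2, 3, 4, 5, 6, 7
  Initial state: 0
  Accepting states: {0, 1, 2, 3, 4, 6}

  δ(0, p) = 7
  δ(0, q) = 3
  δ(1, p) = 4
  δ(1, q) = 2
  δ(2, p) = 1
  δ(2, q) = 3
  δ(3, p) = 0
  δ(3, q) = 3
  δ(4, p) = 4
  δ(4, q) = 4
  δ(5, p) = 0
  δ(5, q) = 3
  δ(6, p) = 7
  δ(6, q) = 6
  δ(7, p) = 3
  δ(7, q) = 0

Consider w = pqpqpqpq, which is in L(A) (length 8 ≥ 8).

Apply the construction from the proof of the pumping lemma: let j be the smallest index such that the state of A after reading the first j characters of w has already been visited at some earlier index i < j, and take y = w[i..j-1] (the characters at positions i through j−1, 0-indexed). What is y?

State sequence: 0 -p-> 7 -q-> 0 -p-> 7 -q-> 0 -p-> 7 -q-> 0 -p-> 7 -q-> 0
First repeat at step 2: 0 was already visited.

So i = 0, j = 2, giving x = w[0:0] = ε, y = w[0:2] = pq, z = w[2:8] = pqpqpq.
Check: |xy| = 2 ≤ 8 and |y| = 2 ≥ 1. Reading y takes A from 0 back to 0, so every xyⁱz is accepted.

pq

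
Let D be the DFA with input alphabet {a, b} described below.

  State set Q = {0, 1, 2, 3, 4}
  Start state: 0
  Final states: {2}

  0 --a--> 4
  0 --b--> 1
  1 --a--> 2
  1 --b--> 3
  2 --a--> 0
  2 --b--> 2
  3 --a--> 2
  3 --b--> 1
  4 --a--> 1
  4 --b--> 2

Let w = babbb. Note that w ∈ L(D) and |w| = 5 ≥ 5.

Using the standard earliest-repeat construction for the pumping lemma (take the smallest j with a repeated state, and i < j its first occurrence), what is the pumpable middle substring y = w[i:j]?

b

State sequence: 0 -b-> 1 -a-> 2 -b-> 2 -b-> 2 -b-> 2
First repeat at step 3: 2 was already visited.

So i = 2, j = 3, giving x = w[0:2] = ba, y = w[2:3] = b, z = w[3:5] = bb.
Check: |xy| = 3 ≤ 5 and |y| = 1 ≥ 1. Reading y takes D from 2 back to 2, so every xyⁱz is accepted.
Pumping length from the standard proof: p = 5 (the number of states). The repeated state found above gives |xy| = j ≤ 5 and |y| = j − i ≥ 1.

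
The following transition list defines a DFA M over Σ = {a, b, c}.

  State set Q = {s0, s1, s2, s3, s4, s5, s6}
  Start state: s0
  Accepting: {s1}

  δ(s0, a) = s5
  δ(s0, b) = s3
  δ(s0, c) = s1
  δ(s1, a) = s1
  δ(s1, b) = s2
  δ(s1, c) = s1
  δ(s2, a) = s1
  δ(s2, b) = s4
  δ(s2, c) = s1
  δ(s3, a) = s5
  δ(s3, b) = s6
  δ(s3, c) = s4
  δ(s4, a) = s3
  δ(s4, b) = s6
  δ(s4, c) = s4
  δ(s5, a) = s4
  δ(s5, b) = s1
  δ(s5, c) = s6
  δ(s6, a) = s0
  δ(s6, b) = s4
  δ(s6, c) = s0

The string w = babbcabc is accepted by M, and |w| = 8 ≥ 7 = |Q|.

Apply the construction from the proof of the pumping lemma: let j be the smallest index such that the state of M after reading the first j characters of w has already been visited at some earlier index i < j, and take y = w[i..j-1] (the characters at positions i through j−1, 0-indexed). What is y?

Run of M on w = b a b b c a b c:
  step 0: s0  (start)
  step 1: s3  (read b: s0→s3)
  step 2: s5  (read a: s3→s5)
  step 3: s1  (read b: s5→s1)
  step 4: s2  (read b: s1→s2)
  step 5: s1  (read c: s2→s1)   ← first repeat (s1 seen earlier)
  step 6: s1  (read a: s1→s1)
  step 7: s2  (read b: s1→s2)
  step 8: s1  (read c: s2→s1)

So i = 3, j = 5, giving x = w[0:3] = bab, y = w[3:5] = bc, z = w[5:8] = abc.
Check: |xy| = 5 ≤ 7 and |y| = 2 ≥ 1. Reading y takes M from s1 back to s1, so every xyⁱz is accepted.
The DFA has 7 states, so the proof of the pumping lemma guarantees a repeated state among the first 7+1 visited; the segment between the two visits is the pumpable y.

bc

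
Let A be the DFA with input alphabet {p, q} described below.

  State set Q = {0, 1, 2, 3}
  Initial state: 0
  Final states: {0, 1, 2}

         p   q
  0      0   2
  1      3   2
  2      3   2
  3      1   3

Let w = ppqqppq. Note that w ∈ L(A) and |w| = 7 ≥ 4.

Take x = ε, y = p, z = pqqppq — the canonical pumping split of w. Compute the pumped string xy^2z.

xy^2z = ε·p·p·pqqppq = pppqqppq.
Reading y = p takes A from 0 back to 0, so after x·y·y the machine is still in 0, and z then leads to the accepting state 2. Hence pppqqppq ∈ L(A).

pppqqppq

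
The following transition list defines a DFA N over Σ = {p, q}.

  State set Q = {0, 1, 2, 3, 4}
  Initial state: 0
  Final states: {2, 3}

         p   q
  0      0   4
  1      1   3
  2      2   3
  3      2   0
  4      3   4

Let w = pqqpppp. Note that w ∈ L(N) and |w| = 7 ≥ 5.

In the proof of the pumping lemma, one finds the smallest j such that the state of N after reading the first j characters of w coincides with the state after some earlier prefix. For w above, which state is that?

0

State sequence: 0 -p-> 0 -q-> 4 -q-> 4 -p-> 3 -p-> 2 -p-> 2 -p-> 2
First repeat at step 1: 0 was already visited.

The earliest repeat is at step j = 1: N is in 0, which it already visited at step i = 0.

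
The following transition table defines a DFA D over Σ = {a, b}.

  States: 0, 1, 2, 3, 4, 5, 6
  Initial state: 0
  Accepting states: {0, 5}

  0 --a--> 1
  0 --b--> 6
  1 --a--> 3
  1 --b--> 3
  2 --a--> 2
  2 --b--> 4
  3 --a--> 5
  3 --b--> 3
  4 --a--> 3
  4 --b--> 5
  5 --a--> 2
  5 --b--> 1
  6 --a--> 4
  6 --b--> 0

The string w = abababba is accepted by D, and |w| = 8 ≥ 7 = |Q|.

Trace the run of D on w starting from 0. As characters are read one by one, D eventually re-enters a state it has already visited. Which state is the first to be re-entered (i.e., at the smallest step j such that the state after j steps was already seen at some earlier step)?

State sequence: 0 -a-> 1 -b-> 3 -a-> 5 -b-> 1 -a-> 3 -b-> 3 -b-> 3 -a-> 5
First repeat at step 4: 1 was already visited.

The earliest repeat is at step j = 4: D is in 1, which it already visited at step i = 1.
With |Q| = 7, pigeonhole forces a state repeat no later than step 7; the substring read between the first and second visits to that state can be pumped.

1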